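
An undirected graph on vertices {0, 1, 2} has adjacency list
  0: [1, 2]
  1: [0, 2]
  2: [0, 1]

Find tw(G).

2

A width-2 tree decomposition is:
Bags: B1 = {0, 1, 2}
Tree: (single bag)
A single bag containing all 3 vertices is trivially a valid decomposition of width 2. On the other hand G contains the 3-clique {0, 1, 2}. A clique must lie in a single bag of any decomposition, so no decomposition can have width below 2. Combining the bounds, tw(G) = 2.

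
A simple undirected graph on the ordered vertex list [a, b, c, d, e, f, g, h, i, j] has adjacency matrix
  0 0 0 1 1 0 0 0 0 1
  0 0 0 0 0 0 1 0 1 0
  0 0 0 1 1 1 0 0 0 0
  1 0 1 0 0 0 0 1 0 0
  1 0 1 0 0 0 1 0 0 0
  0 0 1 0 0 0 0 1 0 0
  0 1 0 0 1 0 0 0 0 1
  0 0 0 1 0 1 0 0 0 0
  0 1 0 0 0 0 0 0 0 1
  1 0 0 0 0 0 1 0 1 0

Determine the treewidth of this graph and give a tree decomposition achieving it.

Each bag holds 3 vertices, so the decomposition has width 2, which upper-bounds the treewidth. Since f–h–d–c–f is a cycle in G, G is not acyclic. Forests are exactly the graphs of treewidth ≤ 1, so tw(G) ≥ 2. Therefore the treewidth is 2.

Treewidth 2.
Bags: B1 = {c, f, h}  B2 = {c, d, h}  B3 = {c, d, e}  B4 = {a, d, e}  B5 = {a, e, g}  B6 = {a, g, j}  B7 = {b, g, j}  B8 = {b, i, j}
Tree: B1–B2, B2–B3, B3–B4, B4–B5, B5–B6, B6–B7, B7–B8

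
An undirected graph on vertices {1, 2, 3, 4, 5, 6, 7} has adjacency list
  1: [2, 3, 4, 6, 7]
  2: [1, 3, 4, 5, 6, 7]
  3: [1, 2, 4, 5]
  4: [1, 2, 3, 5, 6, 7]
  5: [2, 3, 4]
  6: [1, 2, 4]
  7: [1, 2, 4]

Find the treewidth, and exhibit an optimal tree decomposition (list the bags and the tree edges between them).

Treewidth 3.
One such decomposition:
Bags: B1 = {1, 2, 4, 7}  B2 = {1, 2, 4, 6}  B3 = {1, 2, 3, 4}  B4 = {2, 3, 4, 5}
Tree: B1–B2, B2–B3, B3–B4

Each bag holds 4 vertices, so the decomposition has width 3, which upper-bounds the treewidth. For the lower bound, the 4 vertices {1, 2, 3, 4} are pairwise adjacent, and any tree decomposition puts a clique entirely inside one bag — forcing width ≥ 3. Therefore the treewidth is 3.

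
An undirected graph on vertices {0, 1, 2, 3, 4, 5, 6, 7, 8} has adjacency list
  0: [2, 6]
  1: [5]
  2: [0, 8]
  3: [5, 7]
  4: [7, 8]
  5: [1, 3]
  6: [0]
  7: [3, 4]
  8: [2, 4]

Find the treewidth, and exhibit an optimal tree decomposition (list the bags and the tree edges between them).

Treewidth 1.
One such decomposition:
Bags: B1 = {1, 5}  B2 = {3, 5}  B3 = {3, 7}  B4 = {4, 7}  B5 = {4, 8}  B6 = {2, 8}  B7 = {0, 2}  B8 = {0, 6}
Tree: B1–B2, B2–B3, B3–B4, B4–B5, B5–B6, B6–B7, B7–B8

Every bag has size at most 2, so the width is 2 − 1 = 1 and tw(G) ≤ 1. G has an edge, so its treewidth is at least 1. Therefore the treewidth is 1.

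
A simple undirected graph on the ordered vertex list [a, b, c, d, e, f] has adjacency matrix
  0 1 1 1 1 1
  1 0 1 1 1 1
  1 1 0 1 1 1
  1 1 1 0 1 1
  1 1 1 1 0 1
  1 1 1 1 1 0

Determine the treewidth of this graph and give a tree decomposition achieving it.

Treewidth 5.
One optimal decomposition is:
Bags: B1 = {a, b, c, d, e, f}
Tree: (single bag)

A single bag containing all 6 vertices is trivially a valid decomposition of width 5. Conversely, {a, b, c, d, e, f} is a clique of size 6, and the vertices of any clique must share a bag in every tree decomposition; so some bag has ≥ 6 vertices and tw(G) ≥ 5. The upper and lower bounds meet at 5, so that is the treewidth.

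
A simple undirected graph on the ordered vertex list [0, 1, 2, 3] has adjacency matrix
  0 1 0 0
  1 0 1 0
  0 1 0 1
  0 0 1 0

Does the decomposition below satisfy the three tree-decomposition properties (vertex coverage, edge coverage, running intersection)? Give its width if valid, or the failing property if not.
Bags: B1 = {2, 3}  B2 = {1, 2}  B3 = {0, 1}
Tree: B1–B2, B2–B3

Vertex coverage: the bags together contain {0, 1, 2, 3}, the full vertex set. Edge coverage: each edge of G has both endpoints in at least one bag. Running intersection: for every vertex, the bags containing it form a connected subtree. All three properties hold, so this is a valid tree decomposition of width max|bag| − 1 = 1, and hence tw(G) ≤ 1.

Yes; width 1.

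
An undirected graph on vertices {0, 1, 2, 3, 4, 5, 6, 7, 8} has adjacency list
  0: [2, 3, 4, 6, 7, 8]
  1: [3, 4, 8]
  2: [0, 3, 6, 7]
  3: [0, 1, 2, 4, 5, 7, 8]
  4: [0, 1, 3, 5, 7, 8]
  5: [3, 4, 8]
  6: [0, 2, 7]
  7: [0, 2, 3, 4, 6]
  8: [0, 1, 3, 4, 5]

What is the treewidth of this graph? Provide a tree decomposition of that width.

Treewidth 3.
One optimal decomposition is:
Bags: B1 = {0, 3, 4, 8}  B2 = {0, 3, 4, 7}  B3 = {0, 2, 3, 7}  B4 = {1, 3, 4, 8}  B5 = {0, 2, 6, 7}  B6 = {3, 4, 5, 8}
Tree: B1–B2, B2–B3, B1–B4, B3–B5, B4–B6

Each bag holds 4 vertices, so the decomposition has width 3, which upper-bounds the treewidth. For the lower bound, the 4 vertices {0, 2, 3, 7} are pairwise adjacent, and any tree decomposition puts a clique entirely inside one bag — forcing width ≥ 3. The upper and lower bounds meet at 3, so that is the treewidth.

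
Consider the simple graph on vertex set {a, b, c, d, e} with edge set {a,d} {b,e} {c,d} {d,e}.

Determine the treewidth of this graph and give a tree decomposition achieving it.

Treewidth 1.
Bags: B1 = {d, e}  B2 = {c, d}  B3 = {b, e}  B4 = {a, d}
Tree: B1–B2, B1–B3, B1–B4

Every bag has size at most 2, so the width is 2 − 1 = 1 and tw(G) ≤ 1. Any graph with an edge has treewidth ≥ 1, and G has the edge e–d. The upper and lower bounds meet at 1, so that is the treewidth.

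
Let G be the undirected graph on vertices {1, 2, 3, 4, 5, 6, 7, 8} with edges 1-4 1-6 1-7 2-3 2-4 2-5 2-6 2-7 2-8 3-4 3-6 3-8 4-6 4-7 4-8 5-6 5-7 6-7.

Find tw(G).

A width-3 tree decomposition is:
Bags: B1 = {2, 3, 4, 8}  B2 = {2, 3, 4, 6}  B3 = {2, 4, 6, 7}  B4 = {2, 5, 6, 7}  B5 = {1, 4, 6, 7}
Tree: B1–B2, B2–B3, B3–B4, B3–B5
Every bag has size at most 4, so the width is 4 − 1 = 3 and tw(G) ≤ 3. For the lower bound, the 4 vertices {1, 4, 6, 7} are pairwise adjacent, and any tree decomposition puts a clique entirely inside one bag — forcing width ≥ 3. Hence tw(G) = 3 exactly.

3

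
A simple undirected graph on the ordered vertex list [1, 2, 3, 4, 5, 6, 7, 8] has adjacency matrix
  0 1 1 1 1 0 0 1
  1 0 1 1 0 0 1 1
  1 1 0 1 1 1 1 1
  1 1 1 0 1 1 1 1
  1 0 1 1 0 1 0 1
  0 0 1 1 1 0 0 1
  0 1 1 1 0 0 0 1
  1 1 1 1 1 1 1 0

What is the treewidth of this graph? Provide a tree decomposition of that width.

The largest bag has 5 vertices, giving width 4; this decomposition certifies tw(G) ≤ 4. On the other hand G contains the 5-clique {1, 2, 3, 4, 8}. A clique must lie in a single bag of any decomposition, so no decomposition can have width below 4. Combining the bounds, tw(G) = 4.

Treewidth 4.
One optimal decomposition is:
Bags: B1 = {1, 3, 4, 5, 8}  B2 = {1, 2, 3, 4, 8}  B3 = {3, 4, 5, 6, 8}  B4 = {2, 3, 4, 7, 8}
Tree: B1–B2, B1–B3, B2–B4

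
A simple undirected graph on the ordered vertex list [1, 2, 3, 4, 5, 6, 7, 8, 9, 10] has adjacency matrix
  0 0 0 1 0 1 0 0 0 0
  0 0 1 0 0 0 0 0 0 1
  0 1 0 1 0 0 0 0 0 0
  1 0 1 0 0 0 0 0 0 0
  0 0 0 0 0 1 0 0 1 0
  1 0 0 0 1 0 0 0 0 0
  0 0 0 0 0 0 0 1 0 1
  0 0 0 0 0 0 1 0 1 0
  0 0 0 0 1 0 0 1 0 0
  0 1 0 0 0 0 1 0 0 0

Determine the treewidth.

2

A width-2 tree decomposition is:
Bags: B1 = {1, 3, 4}  B2 = {1, 3, 6}  B3 = {3, 5, 6}  B4 = {3, 5, 9}  B5 = {3, 8, 9}  B6 = {3, 7, 8}  B7 = {3, 7, 10}  B8 = {2, 3, 10}
Tree: B1–B2, B2–B3, B3–B4, B4–B5, B5–B6, B6–B7, B7–B8
Each bag holds 3 vertices, so the decomposition has width 2, which upper-bounds the treewidth. The edges 3–4–1–6–5–9–8–7–10–2–3 form a cycle, so G is not a tree and its treewidth is at least 2. Therefore the treewidth is 2.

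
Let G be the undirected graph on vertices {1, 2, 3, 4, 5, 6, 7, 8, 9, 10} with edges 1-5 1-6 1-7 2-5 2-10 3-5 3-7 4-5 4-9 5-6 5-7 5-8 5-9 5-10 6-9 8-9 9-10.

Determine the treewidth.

2

A width-2 tree decomposition is:
Bags: B1 = {5, 8, 9}  B2 = {5, 6, 9}  B3 = {1, 5, 6}  B4 = {1, 5, 7}  B5 = {5, 9, 10}  B6 = {4, 5, 9}  B7 = {3, 5, 7}  B8 = {2, 5, 10}
Tree: B1–B2, B2–B3, B3–B4, B2–B5, B5–B6, B4–B7, B5–B8
The largest bag has 3 vertices, giving width 2; this decomposition certifies tw(G) ≤ 2. For the lower bound, the 3 vertices {1, 5, 6} are pairwise adjacent, and any tree decomposition puts a clique entirely inside one bag — forcing width ≥ 2. Hence tw(G) = 2 exactly.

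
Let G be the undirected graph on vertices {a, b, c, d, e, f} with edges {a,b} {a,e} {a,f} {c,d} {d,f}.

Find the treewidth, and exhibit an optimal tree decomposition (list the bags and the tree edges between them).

Treewidth 1.
Bags: B1 = {a, f}  B2 = {d, f}  B3 = {c, d}  B4 = {a, b}  B5 = {a, e}
Tree: B1–B2, B2–B3, B1–B4, B4–B5

Each bag holds 2 vertices, so the decomposition has width 1, which upper-bounds the treewidth. Any graph with an edge has treewidth ≥ 1, and G has the edge a–f. Therefore the treewidth is 1.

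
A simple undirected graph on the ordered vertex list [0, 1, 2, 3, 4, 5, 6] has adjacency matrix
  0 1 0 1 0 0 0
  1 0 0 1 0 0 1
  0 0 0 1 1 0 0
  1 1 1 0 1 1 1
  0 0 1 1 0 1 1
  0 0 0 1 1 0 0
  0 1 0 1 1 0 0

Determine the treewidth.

2

A width-2 tree decomposition is:
Bags: B1 = {1, 3, 6}  B2 = {3, 4, 6}  B3 = {3, 4, 5}  B4 = {2, 3, 4}  B5 = {0, 1, 3}
Tree: B1–B2, B2–B3, B2–B4, B1–B5
Every bag has size at most 3, so the width is 3 − 1 = 2 and tw(G) ≤ 2. On the other hand G contains the 3-clique {0, 1, 3}. A clique must lie in a single bag of any decomposition, so no decomposition can have width below 2. Therefore the treewidth is 2.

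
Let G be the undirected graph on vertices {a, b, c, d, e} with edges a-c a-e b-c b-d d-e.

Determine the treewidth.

A width-2 tree decomposition is:
Bags: B1 = {b, d, e}  B2 = {a, b, e}  B3 = {a, b, c}
Tree: B1–B2, B2–B3
Each bag holds 3 vertices, so the decomposition has width 2, which upper-bounds the treewidth. The edges b–d–e–a–c–b form a cycle, so G is not a tree and its treewidth is at least 2. Combining the bounds, tw(G) = 2.

2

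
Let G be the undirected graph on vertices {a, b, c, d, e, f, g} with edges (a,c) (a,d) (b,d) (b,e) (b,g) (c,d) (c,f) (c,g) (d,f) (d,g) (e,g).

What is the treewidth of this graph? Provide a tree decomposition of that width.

Each bag holds 3 vertices, so the decomposition has width 2, which upper-bounds the treewidth. For the lower bound, the 3 vertices {c, d, g} are pairwise adjacent, and any tree decomposition puts a clique entirely inside one bag — forcing width ≥ 2. Therefore the treewidth is 2.

Treewidth 2.
Bags: B1 = {a, c, d}  B2 = {c, d, g}  B3 = {c, d, f}  B4 = {b, d, g}  B5 = {b, e, g}
Tree: B1–B2, B1–B3, B2–B4, B4–B5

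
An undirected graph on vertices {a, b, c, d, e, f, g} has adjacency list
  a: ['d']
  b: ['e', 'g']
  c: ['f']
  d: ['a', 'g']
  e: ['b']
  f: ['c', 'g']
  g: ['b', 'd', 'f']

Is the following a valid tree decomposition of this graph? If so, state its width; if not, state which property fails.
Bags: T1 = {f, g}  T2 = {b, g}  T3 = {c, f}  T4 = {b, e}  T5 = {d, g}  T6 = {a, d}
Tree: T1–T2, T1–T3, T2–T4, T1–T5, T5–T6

Yes; width 1.

Every vertex of G appears in some bag (union = {a, b, c, d, e, f, g}); every edge is covered by a bag; and for each vertex v the set of bags containing v is connected in the bag tree. The decomposition is therefore valid. The largest bag has 2 vertices, so the width is 1.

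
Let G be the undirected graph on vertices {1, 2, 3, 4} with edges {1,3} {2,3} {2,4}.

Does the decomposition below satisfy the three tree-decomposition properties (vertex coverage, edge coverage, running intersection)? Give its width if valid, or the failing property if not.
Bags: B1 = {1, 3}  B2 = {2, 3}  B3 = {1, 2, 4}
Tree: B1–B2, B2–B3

No — bags containing vertex 1 are not connected in the tree.

A tree decomposition must satisfy three properties: every vertex lies in some bag; for every edge, both endpoints lie together in some bag; and for every vertex, the bags containing it form a connected subtree. Here bags containing vertex 1 are not connected in the tree, so the decomposition is invalid.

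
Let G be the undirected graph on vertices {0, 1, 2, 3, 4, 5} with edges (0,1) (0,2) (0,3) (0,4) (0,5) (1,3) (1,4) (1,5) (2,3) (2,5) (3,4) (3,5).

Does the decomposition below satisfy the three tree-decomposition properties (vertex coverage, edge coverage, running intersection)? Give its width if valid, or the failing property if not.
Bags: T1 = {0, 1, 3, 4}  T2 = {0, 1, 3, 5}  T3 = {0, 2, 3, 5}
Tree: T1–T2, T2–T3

Vertex coverage: the bags together contain {0, 1, 2, 3, 4, 5}, the full vertex set. Edge coverage: each edge of G has both endpoints in at least one bag. Running intersection: for every vertex, the bags containing it form a connected subtree. All three properties hold, so this is a valid tree decomposition of width max|bag| − 1 = 3, and hence tw(G) ≤ 3.

Yes; width 3.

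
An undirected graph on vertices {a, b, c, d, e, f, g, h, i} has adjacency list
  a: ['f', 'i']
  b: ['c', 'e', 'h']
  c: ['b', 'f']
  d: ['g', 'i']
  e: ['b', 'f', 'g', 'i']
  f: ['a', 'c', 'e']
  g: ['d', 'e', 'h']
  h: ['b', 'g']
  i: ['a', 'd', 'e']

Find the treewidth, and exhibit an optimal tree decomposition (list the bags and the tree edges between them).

Treewidth 3.
One such decomposition:
Bags: B1 = {b, d, g, h}  B2 = {b, d, e, g}  B3 = {b, d, e, i}  B4 = {b, c, e, i}  B5 = {c, e, f, i}  B6 = {a, c, f, i}
Tree: B1–B2, B2–B3, B3–B4, B4–B5, B5–B6

Every bag has size at most 4, so the width is 4 − 1 = 3 and tw(G) ≤ 3. For the lower bound: the 4 vertex sets {d,g,h}, {b}, {e}, {a,c,f,i} are disjoint, each induces a connected subgraph, and every pair is joined by at least one edge of G. Contracting each set to a single vertex therefore yields K_{4} as a minor, and since treewidth is minor-monotone, tw(G) ≥ tw(K_{4}) = 3. Therefore the treewidth is 3.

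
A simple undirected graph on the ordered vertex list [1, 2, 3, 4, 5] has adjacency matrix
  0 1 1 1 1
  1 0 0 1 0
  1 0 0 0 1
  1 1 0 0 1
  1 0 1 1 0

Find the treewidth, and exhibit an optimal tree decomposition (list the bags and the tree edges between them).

Treewidth 2.
One such decomposition:
Bags: B1 = {1, 4, 5}  B2 = {1, 3, 5}  B3 = {1, 2, 4}
Tree: B1–B2, B1–B3

Each bag holds 3 vertices, so the decomposition has width 2, which upper-bounds the treewidth. On the other hand G contains the 3-clique {1, 3, 5}. A clique must lie in a single bag of any decomposition, so no decomposition can have width below 2. Hence tw(G) = 2 exactly.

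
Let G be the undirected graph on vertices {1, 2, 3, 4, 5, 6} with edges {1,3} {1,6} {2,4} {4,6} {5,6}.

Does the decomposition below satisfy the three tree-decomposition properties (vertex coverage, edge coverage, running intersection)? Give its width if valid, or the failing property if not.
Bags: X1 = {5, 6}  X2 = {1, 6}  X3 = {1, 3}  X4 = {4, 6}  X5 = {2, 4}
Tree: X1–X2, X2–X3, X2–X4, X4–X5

Checking the three conditions: (i) the bags cover all of {1, 2, 3, 4, 5, 6}; (ii) for each edge, some bag contains both endpoints; (iii) the bags containing any fixed vertex form a subtree. All hold, so the decomposition is valid with width 2 − 1 = 1.

Yes; width 1.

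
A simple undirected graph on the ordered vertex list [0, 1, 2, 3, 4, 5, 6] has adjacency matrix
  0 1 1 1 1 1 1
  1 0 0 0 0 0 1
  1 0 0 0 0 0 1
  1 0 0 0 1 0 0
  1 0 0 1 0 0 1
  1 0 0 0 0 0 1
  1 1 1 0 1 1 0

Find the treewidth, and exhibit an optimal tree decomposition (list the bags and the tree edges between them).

Every bag has size at most 3, so the width is 3 − 1 = 2 and tw(G) ≤ 2. Conversely, {0, 3, 4} is a clique of size 3, and the vertices of any clique must share a bag in every tree decomposition; so some bag has ≥ 3 vertices and tw(G) ≥ 2. Therefore the treewidth is 2.

Treewidth 2.
One such decomposition:
Bags: B1 = {0, 5, 6}  B2 = {0, 1, 6}  B3 = {0, 2, 6}  B4 = {0, 4, 6}  B5 = {0, 3, 4}
Tree: B1–B2, B2–B3, B2–B4, B4–B5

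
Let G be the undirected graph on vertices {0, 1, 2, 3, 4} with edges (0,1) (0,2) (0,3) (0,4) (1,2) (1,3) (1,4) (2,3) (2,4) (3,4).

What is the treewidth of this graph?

4

A width-4 tree decomposition is:
Bags: B1 = {0, 1, 2, 3, 4}
Tree: (single bag)
A single bag containing all 5 vertices is trivially a valid decomposition of width 4. Conversely, {0, 1, 2, 3, 4} is a clique of size 5, and the vertices of any clique must share a bag in every tree decomposition; so some bag has ≥ 5 vertices and tw(G) ≥ 4. Hence tw(G) = 4 exactly.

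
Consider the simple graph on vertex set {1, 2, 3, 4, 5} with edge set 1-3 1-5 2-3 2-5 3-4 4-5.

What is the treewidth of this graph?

A width-2 tree decomposition is:
Bags: B1 = {3, 4, 5}  B2 = {2, 3, 5}  B3 = {1, 3, 5}
Tree: B1–B2, B2–B3
Every bag has size at most 3, so the width is 3 − 1 = 2 and tw(G) ≤ 2. For the lower bound, G contains the cycle 4–5–2–3–4, so G is not a forest; only forests have treewidth ≤ 1, hence tw(G) ≥ 2. Hence tw(G) = 2 exactly.

2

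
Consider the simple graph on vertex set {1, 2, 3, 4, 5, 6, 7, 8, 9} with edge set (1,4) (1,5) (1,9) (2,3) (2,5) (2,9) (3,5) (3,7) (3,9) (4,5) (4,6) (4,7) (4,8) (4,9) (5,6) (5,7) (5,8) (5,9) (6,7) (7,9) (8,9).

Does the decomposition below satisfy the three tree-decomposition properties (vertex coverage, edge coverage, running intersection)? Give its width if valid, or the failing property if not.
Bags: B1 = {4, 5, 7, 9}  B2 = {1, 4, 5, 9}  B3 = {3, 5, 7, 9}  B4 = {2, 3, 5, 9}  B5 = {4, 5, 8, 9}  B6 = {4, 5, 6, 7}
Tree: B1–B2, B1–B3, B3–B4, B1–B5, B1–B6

Vertex coverage: the bags together contain {1, 2, 3, 4, 5, 6, 7, 8, 9}, the full vertex set. Edge coverage: each edge of G has both endpoints in at least one bag. Running intersection: for every vertex, the bags containing it form a connected subtree. All three properties hold, so this is a valid tree decomposition of width max|bag| − 1 = 3, and hence tw(G) ≤ 3.

Yes; width 3.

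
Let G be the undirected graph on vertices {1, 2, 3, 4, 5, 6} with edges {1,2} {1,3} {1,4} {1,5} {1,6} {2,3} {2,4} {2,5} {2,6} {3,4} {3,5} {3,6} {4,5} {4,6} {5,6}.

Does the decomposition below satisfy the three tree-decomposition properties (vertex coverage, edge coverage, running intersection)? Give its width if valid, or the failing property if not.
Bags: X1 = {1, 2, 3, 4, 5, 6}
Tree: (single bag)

Checking the three conditions: (i) the bags cover all of {1, 2, 3, 4, 5, 6}; (ii) for each edge, some bag contains both endpoints; (iii) the bags containing any fixed vertex form a subtree. All hold, so the decomposition is valid with width 6 − 1 = 5.

Yes; width 5.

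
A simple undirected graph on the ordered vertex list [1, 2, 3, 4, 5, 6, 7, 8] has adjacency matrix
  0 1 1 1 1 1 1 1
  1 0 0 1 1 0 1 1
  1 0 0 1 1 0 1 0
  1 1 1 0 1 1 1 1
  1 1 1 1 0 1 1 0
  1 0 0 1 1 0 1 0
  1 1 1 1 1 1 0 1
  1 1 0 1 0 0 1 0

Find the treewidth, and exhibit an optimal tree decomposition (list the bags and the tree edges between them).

Each bag holds 5 vertices, so the decomposition has width 4, which upper-bounds the treewidth. Conversely, {1, 2, 4, 7, 8} is a clique of size 5, and the vertices of any clique must share a bag in every tree decomposition; so some bag has ≥ 5 vertices and tw(G) ≥ 4. The upper and lower bounds meet at 4, so that is the treewidth.

Treewidth 4.
One such decomposition:
Bags: B1 = {1, 4, 5, 6, 7}  B2 = {1, 2, 4, 5, 7}  B3 = {1, 2, 4, 7, 8}  B4 = {1, 3, 4, 5, 7}
Tree: B1–B2, B2–B3, B1–B4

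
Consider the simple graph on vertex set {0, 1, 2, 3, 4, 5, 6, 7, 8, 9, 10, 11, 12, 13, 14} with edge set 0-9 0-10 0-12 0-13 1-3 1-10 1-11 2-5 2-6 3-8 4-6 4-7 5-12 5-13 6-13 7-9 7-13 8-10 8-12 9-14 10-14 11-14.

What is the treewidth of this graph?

A width-3 tree decomposition is:
Bags: B1 = {1, 3, 11, 14}  B2 = {1, 3, 10, 14}  B3 = {3, 8, 10, 14}  B4 = {8, 9, 10, 14}  B5 = {0, 8, 9, 10}  B6 = {0, 8, 9, 12}  B7 = {0, 7, 9, 12}  B8 = {0, 7, 12, 13}  B9 = {5, 7, 12, 13}  B10 = {4, 5, 7, 13}  B11 = {4, 5, 6, 13}  B12 = {2, 4, 5, 6}
Tree: B1–B2, B2–B3, B3–B4, B4–B5, B5–B6, B6–B7, B7–B8, B8–B9, B9–B10, B10–B11, B11–B12
The largest bag has 4 vertices, giving width 3; this decomposition certifies tw(G) ≤ 3. For the lower bound: the 4 vertex sets {1,3,11}, {14}, {10}, {0,8,9,12} are disjoint, each induces a connected subgraph, and every pair is joined by at least one edge of G. Contracting each set to a single vertex therefore yields K_{4} as a minor, and since treewidth is minor-monotone, tw(G) ≥ tw(K_{4}) = 3. Combining the bounds, tw(G) = 3.

3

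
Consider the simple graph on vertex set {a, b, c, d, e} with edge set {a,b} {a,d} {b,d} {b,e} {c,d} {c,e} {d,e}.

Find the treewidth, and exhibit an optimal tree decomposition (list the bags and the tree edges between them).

Every bag has size at most 3, so the width is 3 − 1 = 2 and tw(G) ≤ 2. For the lower bound, the 3 vertices {c, d, e} are pairwise adjacent, and any tree decomposition puts a clique entirely inside one bag — forcing width ≥ 2. Hence tw(G) = 2 exactly.

Treewidth 2.
Bags: B1 = {c, d, e}  B2 = {b, d, e}  B3 = {a, b, d}
Tree: B1–B2, B2–B3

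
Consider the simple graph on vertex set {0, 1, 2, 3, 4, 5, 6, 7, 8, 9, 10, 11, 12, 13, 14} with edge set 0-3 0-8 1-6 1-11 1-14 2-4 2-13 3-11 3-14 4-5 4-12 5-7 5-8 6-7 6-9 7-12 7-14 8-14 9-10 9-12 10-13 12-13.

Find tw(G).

A width-3 tree decomposition is:
Bags: B1 = {2, 4, 10, 13}  B2 = {4, 10, 12, 13}  B3 = {4, 9, 10, 12}  B4 = {4, 5, 9, 12}  B5 = {5, 7, 9, 12}  B6 = {5, 6, 7, 9}  B7 = {5, 6, 7, 8}  B8 = {6, 7, 8, 14}  B9 = {1, 6, 8, 14}  B10 = {0, 1, 8, 14}  B11 = {0, 1, 3, 14}  B12 = {0, 1, 3, 11}
Tree: B1–B2, B2–B3, B3–B4, B4–B5, B5–B6, B6–B7, B7–B8, B8–B9, B9–B10, B10–B11, B11–B12
The largest bag has 4 vertices, giving width 3; this decomposition certifies tw(G) ≤ 3. For the lower bound: the 4 vertex sets {2,10,13}, {4}, {12}, {5,6,7,9} are disjoint, each induces a connected subgraph, and every pair is joined by at least one edge of G. Contracting each set to a single vertex therefore yields K_{4} as a minor, and since treewidth is minor-monotone, tw(G) ≥ tw(K_{4}) = 3. Hence tw(G) = 3 exactly.

3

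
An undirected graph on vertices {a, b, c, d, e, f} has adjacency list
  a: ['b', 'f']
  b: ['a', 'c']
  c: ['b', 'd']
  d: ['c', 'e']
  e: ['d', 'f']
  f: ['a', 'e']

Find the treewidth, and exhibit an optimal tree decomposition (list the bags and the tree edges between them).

Every bag has size at most 3, so the width is 3 − 1 = 2 and tw(G) ≤ 2. The edges a–f–e–d–c–b–a form a cycle, so G is not a tree and its treewidth is at least 2. Combining the bounds, tw(G) = 2.

Treewidth 2.
One such decomposition:
Bags: B1 = {a, e, f}  B2 = {a, d, e}  B3 = {a, c, d}  B4 = {a, b, c}
Tree: B1–B2, B2–B3, B3–B4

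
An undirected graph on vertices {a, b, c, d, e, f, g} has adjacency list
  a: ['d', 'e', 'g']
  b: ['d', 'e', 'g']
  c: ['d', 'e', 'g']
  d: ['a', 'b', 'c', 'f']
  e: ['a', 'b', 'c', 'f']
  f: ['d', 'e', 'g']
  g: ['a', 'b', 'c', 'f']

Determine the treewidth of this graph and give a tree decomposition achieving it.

Each bag holds 4 vertices, so the decomposition has width 3, which upper-bounds the treewidth. For the lower bound: the 4 vertex sets {c,e}, {a,d}, {g}, {f} are disjoint, each induces a connected subgraph, and every pair is joined by at least one edge of G. Contracting each set to a single vertex therefore yields K_{4} as a minor, and since treewidth is minor-monotone, tw(G) ≥ tw(K_{4}) = 3. Hence tw(G) = 3 exactly.

Treewidth 3.
Bags: B1 = {c, d, e, g}  B2 = {a, d, e, g}  B3 = {d, e, f, g}  B4 = {b, d, e, g}
Tree: B1–B2, B2–B3, B3–B4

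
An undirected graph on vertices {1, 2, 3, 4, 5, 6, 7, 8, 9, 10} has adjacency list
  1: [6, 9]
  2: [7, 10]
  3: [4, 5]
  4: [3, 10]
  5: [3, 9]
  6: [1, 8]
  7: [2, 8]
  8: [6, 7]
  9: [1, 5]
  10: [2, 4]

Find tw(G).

2

A width-2 tree decomposition is:
Bags: B1 = {1, 6, 8}  B2 = {1, 8, 9}  B3 = {5, 8, 9}  B4 = {3, 5, 8}  B5 = {3, 4, 8}  B6 = {4, 8, 10}  B7 = {2, 8, 10}  B8 = {2, 7, 8}
Tree: B1–B2, B2–B3, B3–B4, B4–B5, B5–B6, B6–B7, B7–B8
Every bag has size at most 3, so the width is 3 − 1 = 2 and tw(G) ≤ 2. Since 8–6–1–9–5–3–4–10–2–7–8 is a cycle in G, G is not acyclic. Forests are exactly the graphs of treewidth ≤ 1, so tw(G) ≥ 2. Combining the bounds, tw(G) = 2.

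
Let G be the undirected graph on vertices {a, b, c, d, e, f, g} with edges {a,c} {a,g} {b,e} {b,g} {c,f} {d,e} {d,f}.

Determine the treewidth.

2

A width-2 tree decomposition is:
Bags: B1 = {b, d, e}  B2 = {b, d, f}  B3 = {b, c, f}  B4 = {a, b, c}  B5 = {a, b, g}
Tree: B1–B2, B2–B3, B3–B4, B4–B5
Every bag has size at most 3, so the width is 3 − 1 = 2 and tw(G) ≤ 2. Since b–e–d–f–c–a–g–b is a cycle in G, G is not acyclic. Forests are exactly the graphs of treewidth ≤ 1, so tw(G) ≥ 2. The upper and lower bounds meet at 2, so that is the treewidth.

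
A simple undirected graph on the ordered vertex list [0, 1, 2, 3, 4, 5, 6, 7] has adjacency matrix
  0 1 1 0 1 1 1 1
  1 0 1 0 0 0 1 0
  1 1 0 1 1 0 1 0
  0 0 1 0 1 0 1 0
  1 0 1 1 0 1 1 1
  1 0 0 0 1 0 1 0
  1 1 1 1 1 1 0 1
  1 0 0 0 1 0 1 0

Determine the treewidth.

A width-3 tree decomposition is:
Bags: B1 = {0, 2, 4, 6}  B2 = {0, 1, 2, 6}  B3 = {0, 4, 5, 6}  B4 = {2, 3, 4, 6}  B5 = {0, 4, 6, 7}
Tree: B1–B2, B1–B3, B1–B4, B3–B5
Each bag holds 4 vertices, so the decomposition has width 3, which upper-bounds the treewidth. On the other hand G contains the 4-clique {0, 1, 2, 6}. A clique must lie in a single bag of any decomposition, so no decomposition can have width below 3. Combining the bounds, tw(G) = 3.

3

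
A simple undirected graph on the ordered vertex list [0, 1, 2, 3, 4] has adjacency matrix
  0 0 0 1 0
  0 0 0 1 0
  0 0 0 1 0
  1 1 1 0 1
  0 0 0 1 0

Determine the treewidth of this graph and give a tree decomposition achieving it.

Treewidth 1.
One such decomposition:
Bags: B1 = {1, 3}  B2 = {0, 3}  B3 = {3, 4}  B4 = {2, 3}
Tree: B1–B2, B2–B3, B1–B4

The largest bag has 2 vertices, giving width 1; this decomposition certifies tw(G) ≤ 1. G has an edge, so its treewidth is at least 1. Therefore the treewidth is 1.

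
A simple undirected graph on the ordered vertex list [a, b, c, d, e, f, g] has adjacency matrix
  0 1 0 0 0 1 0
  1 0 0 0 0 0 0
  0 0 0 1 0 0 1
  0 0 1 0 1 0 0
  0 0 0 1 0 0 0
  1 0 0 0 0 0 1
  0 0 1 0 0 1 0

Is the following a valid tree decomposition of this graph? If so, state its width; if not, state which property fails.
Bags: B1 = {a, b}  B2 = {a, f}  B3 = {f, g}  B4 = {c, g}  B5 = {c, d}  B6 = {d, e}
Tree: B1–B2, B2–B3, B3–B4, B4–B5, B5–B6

Yes; width 1.

Vertex coverage: the bags together contain {a, b, c, d, e, f, g}, the full vertex set. Edge coverage: each edge of G has both endpoints in at least one bag. Running intersection: for every vertex, the bags containing it form a connected subtree. All three properties hold, so this is a valid tree decomposition of width max|bag| − 1 = 1, and hence tw(G) ≤ 1.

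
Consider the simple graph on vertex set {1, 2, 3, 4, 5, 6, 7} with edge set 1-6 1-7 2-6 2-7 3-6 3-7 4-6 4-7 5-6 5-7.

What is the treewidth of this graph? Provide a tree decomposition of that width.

Treewidth 2.
One optimal decomposition is:
Bags: B1 = {5, 6, 7}  B2 = {4, 6, 7}  B3 = {2, 6, 7}  B4 = {1, 6, 7}  B5 = {3, 6, 7}
Tree: B1–B2, B2–B3, B3–B4, B4–B5

Each bag holds 3 vertices, so the decomposition has width 2, which upper-bounds the treewidth. The edges 6–5–7–4–6 form a cycle, so G is not a tree and its treewidth is at least 2. Combining the bounds, tw(G) = 2.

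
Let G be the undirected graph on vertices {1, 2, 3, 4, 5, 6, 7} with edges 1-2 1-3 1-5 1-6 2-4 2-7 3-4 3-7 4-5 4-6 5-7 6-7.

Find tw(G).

A width-3 tree decomposition is:
Bags: B1 = {1, 4, 5, 7}  B2 = {1, 2, 4, 7}  B3 = {1, 4, 6, 7}  B4 = {1, 3, 4, 7}
Tree: B1–B2, B2–B3, B3–B4
The largest bag has 4 vertices, giving width 3; this decomposition certifies tw(G) ≤ 3. For the lower bound: the 4 vertex sets {5,7}, {1,2}, {4}, {6} are disjoint, each induces a connected subgraph, and every pair is joined by at least one edge of G. Contracting each set to a single vertex therefore yields K_{4} as a minor, and since treewidth is minor-monotone, tw(G) ≥ tw(K_{4}) = 3. Hence tw(G) = 3 exactly.

3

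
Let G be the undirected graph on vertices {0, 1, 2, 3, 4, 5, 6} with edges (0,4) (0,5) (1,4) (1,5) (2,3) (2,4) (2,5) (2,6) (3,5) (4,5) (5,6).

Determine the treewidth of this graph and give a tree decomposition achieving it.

Every bag has size at most 3, so the width is 3 − 1 = 2 and tw(G) ≤ 2. Conversely, {0, 4, 5} is a clique of size 3, and the vertices of any clique must share a bag in every tree decomposition; so some bag has ≥ 3 vertices and tw(G) ≥ 2. Therefore the treewidth is 2.

Treewidth 2.
One optimal decomposition is:
Bags: B1 = {2, 4, 5}  B2 = {2, 5, 6}  B3 = {1, 4, 5}  B4 = {0, 4, 5}  B5 = {2, 3, 5}
Tree: B1–B2, B1–B3, B1–B4, B1–B5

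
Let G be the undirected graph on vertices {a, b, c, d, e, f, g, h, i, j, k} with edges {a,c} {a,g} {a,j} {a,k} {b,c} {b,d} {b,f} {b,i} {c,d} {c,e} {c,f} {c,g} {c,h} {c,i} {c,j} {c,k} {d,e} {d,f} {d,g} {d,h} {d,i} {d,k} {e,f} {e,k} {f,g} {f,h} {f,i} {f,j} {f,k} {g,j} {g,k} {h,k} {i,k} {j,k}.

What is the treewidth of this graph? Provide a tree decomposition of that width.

Each bag holds 5 vertices, so the decomposition has width 4, which upper-bounds the treewidth. On the other hand G contains the 5-clique {a, c, g, j, k}. A clique must lie in a single bag of any decomposition, so no decomposition can have width below 4. Hence tw(G) = 4 exactly.

Treewidth 4.
One optimal decomposition is:
Bags: B1 = {c, d, f, g, k}  B2 = {c, f, g, j, k}  B3 = {c, d, f, i, k}  B4 = {b, c, d, f, i}  B5 = {c, d, f, h, k}  B6 = {a, c, g, j, k}  B7 = {c, d, e, f, k}
Tree: B1–B2, B1–B3, B3–B4, B1–B5, B2–B6, B5–B7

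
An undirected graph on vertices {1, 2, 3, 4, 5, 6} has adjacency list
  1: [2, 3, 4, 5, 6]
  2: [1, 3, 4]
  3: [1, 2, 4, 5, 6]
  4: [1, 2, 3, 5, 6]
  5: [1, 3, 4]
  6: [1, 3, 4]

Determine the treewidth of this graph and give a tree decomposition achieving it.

The largest bag has 4 vertices, giving width 3; this decomposition certifies tw(G) ≤ 3. On the other hand G contains the 4-clique {1, 2, 3, 4}. A clique must lie in a single bag of any decomposition, so no decomposition can have width below 3. Therefore the treewidth is 3.

Treewidth 3.
Bags: B1 = {1, 3, 4, 6}  B2 = {1, 3, 4, 5}  B3 = {1, 2, 3, 4}
Tree: B1–B2, B2–B3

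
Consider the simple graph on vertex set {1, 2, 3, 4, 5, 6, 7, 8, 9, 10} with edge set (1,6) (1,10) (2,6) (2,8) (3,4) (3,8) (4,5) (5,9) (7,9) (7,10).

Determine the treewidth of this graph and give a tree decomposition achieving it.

Treewidth 2.
One optimal decomposition is:
Bags: B1 = {1, 2, 6}  B2 = {1, 2, 8}  B3 = {1, 3, 8}  B4 = {1, 3, 4}  B5 = {1, 4, 5}  B6 = {1, 5, 9}  B7 = {1, 7, 9}  B8 = {1, 7, 10}
Tree: B1–B2, B2–B3, B3–B4, B4–B5, B5–B6, B6–B7, B7–B8

Every bag has size at most 3, so the width is 3 − 1 = 2 and tw(G) ≤ 2. The edges 1–6–2–8–3–4–5–9–7–10–1 form a cycle, so G is not a tree and its treewidth is at least 2. Therefore the treewidth is 2.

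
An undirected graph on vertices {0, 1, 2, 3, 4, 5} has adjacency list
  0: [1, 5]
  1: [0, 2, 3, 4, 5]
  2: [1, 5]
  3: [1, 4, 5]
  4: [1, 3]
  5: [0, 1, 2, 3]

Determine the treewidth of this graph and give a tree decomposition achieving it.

The largest bag has 3 vertices, giving width 2; this decomposition certifies tw(G) ≤ 2. On the other hand G contains the 3-clique {1, 3, 4}. A clique must lie in a single bag of any decomposition, so no decomposition can have width below 2. The upper and lower bounds meet at 2, so that is the treewidth.

Treewidth 2.
Bags: B1 = {1, 3, 5}  B2 = {0, 1, 5}  B3 = {1, 3, 4}  B4 = {1, 2, 5}
Tree: B1–B2, B1–B3, B1–B4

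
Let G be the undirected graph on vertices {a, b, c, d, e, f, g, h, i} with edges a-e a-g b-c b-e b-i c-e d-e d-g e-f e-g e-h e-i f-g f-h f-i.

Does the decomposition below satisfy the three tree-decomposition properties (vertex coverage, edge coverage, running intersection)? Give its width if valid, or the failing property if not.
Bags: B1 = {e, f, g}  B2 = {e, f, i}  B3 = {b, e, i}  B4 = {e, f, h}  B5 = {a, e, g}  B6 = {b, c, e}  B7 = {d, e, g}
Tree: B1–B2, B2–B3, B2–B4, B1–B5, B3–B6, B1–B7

Yes; width 2.

Vertex coverage: the bags together contain {a, b, c, d, e, f, g, h, i}, the full vertex set. Edge coverage: each edge of G has both endpoints in at least one bag. Running intersection: for every vertex, the bags containing it form a connected subtree. All three properties hold, so this is a valid tree decomposition of width max|bag| − 1 = 2, and hence tw(G) ≤ 2.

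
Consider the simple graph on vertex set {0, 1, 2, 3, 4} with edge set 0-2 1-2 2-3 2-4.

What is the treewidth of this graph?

A width-1 tree decomposition is:
Bags: B1 = {2, 3}  B2 = {2, 4}  B3 = {1, 2}  B4 = {0, 2}
Tree: B1–B2, B1–B3, B2–B4
The largest bag has 2 vertices, giving width 1; this decomposition certifies tw(G) ≤ 1. G has an edge, so its treewidth is at least 1. Therefore the treewidth is 1.

1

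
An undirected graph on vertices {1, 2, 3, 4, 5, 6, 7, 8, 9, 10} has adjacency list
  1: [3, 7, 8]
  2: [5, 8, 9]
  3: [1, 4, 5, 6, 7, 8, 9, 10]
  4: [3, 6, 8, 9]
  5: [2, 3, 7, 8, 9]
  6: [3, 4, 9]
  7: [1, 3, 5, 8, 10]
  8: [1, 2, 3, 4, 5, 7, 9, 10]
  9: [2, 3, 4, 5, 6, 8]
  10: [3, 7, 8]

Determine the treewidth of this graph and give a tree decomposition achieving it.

Treewidth 3.
One optimal decomposition is:
Bags: B1 = {3, 5, 8, 9}  B2 = {3, 4, 8, 9}  B3 = {3, 5, 7, 8}  B4 = {3, 7, 8, 10}  B5 = {3, 4, 6, 9}  B6 = {2, 5, 8, 9}  B7 = {1, 3, 7, 8}
Tree: B1–B2, B1–B3, B3–B4, B2–B5, B1–B6, B4–B7

Each bag holds 4 vertices, so the decomposition has width 3, which upper-bounds the treewidth. On the other hand G contains the 4-clique {2, 5, 8, 9}. A clique must lie in a single bag of any decomposition, so no decomposition can have width below 3. Combining the bounds, tw(G) = 3.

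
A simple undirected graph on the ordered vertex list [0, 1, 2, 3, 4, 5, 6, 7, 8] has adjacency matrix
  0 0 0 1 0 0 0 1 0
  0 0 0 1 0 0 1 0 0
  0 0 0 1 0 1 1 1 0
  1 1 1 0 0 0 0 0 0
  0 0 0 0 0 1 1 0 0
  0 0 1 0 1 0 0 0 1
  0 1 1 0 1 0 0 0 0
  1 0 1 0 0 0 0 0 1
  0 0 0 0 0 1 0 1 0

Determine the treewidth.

A width-3 tree decomposition is:
Bags: B1 = {0, 1, 3, 7}  B2 = {1, 2, 3, 7}  B3 = {1, 2, 6, 7}  B4 = {2, 6, 7, 8}  B5 = {2, 5, 6, 8}  B6 = {4, 5, 6, 8}
Tree: B1–B2, B2–B3, B3–B4, B4–B5, B5–B6
Every bag has size at most 4, so the width is 4 − 1 = 3 and tw(G) ≤ 3. For the lower bound: the 4 vertex sets {0,1,3}, {7}, {2}, {4,5,6,8} are disjoint, each induces a connected subgraph, and every pair is joined by at least one edge of G. Contracting each set to a single vertex therefore yields K_{4} as a minor, and since treewidth is minor-monotone, tw(G) ≥ tw(K_{4}) = 3. Hence tw(G) = 3 exactly.

3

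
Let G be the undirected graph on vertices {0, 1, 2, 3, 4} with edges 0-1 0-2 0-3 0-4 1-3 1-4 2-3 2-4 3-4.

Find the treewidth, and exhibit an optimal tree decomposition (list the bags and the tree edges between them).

Every bag has size at most 4, so the width is 4 − 1 = 3 and tw(G) ≤ 3. Conversely, {0, 1, 3, 4} is a clique of size 4, and the vertices of any clique must share a bag in every tree decomposition; so some bag has ≥ 4 vertices and tw(G) ≥ 3. The upper and lower bounds meet at 3, so that is the treewidth.

Treewidth 3.
One such decomposition:
Bags: B1 = {0, 1, 3, 4}  B2 = {0, 2, 3, 4}
Tree: B1–B2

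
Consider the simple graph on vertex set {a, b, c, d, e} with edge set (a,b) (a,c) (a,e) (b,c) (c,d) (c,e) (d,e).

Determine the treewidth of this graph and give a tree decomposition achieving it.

Every bag has size at most 3, so the width is 3 − 1 = 2 and tw(G) ≤ 2. On the other hand G contains the 3-clique {c, d, e}. A clique must lie in a single bag of any decomposition, so no decomposition can have width below 2. The upper and lower bounds meet at 2, so that is the treewidth.

Treewidth 2.
Bags: B1 = {c, d, e}  B2 = {a, c, e}  B3 = {a, b, c}
Tree: B1–B2, B2–B3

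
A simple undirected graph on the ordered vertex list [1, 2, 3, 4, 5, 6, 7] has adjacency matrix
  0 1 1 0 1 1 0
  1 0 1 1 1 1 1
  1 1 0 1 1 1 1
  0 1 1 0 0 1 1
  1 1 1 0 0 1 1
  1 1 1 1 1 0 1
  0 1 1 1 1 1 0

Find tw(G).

A width-4 tree decomposition is:
Bags: B1 = {2, 3, 5, 6, 7}  B2 = {2, 3, 4, 6, 7}  B3 = {1, 2, 3, 5, 6}
Tree: B1–B2, B1–B3
The largest bag has 5 vertices, giving width 4; this decomposition certifies tw(G) ≤ 4. For the lower bound, the 5 vertices {2, 3, 4, 6, 7} are pairwise adjacent, and any tree decomposition puts a clique entirely inside one bag — forcing width ≥ 4. The upper and lower bounds meet at 4, so that is the treewidth.

4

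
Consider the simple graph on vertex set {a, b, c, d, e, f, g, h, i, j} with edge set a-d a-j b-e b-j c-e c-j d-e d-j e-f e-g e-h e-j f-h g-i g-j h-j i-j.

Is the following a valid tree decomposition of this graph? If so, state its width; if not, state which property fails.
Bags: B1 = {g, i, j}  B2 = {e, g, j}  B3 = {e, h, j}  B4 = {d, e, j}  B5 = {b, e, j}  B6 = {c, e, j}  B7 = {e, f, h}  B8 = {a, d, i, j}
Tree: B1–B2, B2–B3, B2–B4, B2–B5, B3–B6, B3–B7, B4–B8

No — bags containing vertex i are not connected in the tree.

A tree decomposition must satisfy three properties: every vertex lies in some bag; for every edge, both endpoints lie together in some bag; and for every vertex, the bags containing it form a connected subtree. Here bags containing vertex i are not connected in the tree, so the decomposition is invalid.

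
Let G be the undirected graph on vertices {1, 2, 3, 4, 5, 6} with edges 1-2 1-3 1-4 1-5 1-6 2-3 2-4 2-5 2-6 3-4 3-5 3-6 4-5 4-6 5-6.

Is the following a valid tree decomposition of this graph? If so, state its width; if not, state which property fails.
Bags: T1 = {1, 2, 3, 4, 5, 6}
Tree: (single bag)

Yes; width 5.

Every vertex of G appears in some bag (union = {1, 2, 3, 4, 5, 6}); every edge is covered by a bag; and for each vertex v the set of bags containing v is connected in the bag tree. The decomposition is therefore valid. The largest bag has 6 vertices, so the width is 5.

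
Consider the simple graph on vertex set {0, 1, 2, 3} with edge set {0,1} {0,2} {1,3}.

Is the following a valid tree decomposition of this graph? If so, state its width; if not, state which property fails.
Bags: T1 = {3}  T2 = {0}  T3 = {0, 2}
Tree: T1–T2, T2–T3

A tree decomposition must satisfy three properties: every vertex lies in some bag; for every edge, both endpoints lie together in some bag; and for every vertex, the bags containing it form a connected subtree. Here vertex 1 appears in no bag, so the decomposition is invalid.

No — vertex 1 appears in no bag.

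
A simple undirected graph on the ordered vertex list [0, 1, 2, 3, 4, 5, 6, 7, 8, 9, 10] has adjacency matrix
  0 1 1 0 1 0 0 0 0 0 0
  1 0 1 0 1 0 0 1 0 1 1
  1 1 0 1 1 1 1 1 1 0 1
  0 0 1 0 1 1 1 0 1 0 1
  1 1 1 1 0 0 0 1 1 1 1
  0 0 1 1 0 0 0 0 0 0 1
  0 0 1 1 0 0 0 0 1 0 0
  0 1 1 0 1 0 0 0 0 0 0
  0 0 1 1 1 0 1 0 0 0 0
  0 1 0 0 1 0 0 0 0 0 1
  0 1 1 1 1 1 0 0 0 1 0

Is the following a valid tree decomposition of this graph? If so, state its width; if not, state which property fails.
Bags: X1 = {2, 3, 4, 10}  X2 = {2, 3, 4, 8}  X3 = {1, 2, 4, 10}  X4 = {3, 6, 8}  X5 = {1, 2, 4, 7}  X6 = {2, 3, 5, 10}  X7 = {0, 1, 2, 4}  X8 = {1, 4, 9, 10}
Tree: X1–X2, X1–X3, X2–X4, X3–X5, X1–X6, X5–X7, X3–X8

A tree decomposition must satisfy three properties: every vertex lies in some bag; for every edge, both endpoints lie together in some bag; and for every vertex, the bags containing it form a connected subtree. Here edge (2,6) lies in no bag, so the decomposition is invalid.

No — edge (2,6) lies in no bag.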